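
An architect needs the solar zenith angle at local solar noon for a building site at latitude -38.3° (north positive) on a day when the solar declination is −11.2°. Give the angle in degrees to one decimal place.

27.1°

At local solar noon the hour angle is zero, so the zenith angle is |φ − δ| = |-38.3° − (-11.2°)| = 27.1°.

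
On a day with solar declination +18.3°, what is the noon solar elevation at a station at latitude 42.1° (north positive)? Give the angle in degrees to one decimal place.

At local solar noon the hour angle is zero, so the elevation is 90° − |φ − δ| = 90° − |42.1° − (18.3°)| = 90° − 23.8° = 66.2°.

66.2°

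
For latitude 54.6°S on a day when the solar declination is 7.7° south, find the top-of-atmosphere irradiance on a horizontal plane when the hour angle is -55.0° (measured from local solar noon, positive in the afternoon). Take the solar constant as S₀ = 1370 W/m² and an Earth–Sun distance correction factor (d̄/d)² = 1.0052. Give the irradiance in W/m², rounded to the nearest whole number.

604 W/m²

cos θ_z = sin φ sin δ + cos φ cos δ cos H = (-0.8151)(-0.1340) + (0.5793)(0.9910)(0.5736) = 0.4385.
Top-of-atmosphere irradiance = S₀ (d̄/d)² cos θ_z = 1370 × 1.0052 × 0.4385 = 603.87 W/m².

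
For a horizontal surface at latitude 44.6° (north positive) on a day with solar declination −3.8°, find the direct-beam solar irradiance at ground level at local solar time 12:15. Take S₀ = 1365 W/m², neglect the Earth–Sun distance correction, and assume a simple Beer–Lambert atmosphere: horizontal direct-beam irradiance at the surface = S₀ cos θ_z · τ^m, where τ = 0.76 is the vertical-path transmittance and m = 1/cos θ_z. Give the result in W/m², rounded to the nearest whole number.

597 W/m²

Hour angle H = 15° × (12.25 − 12) = 3.75°.
cos θ_z = sin(44.6°) sin(-3.8°) + cos(44.6°) cos(-3.8°) cos(3.75°) = -0.0465 + 0.7089 = 0.6624.
Air mass m = 1/cos θ_z = 1/0.6624 = 1.510; τ^m = 0.76^1.510 = 0.6607.
Surface direct beam = 1365 × 0.6624 × 0.6607 = 597.39 W/m².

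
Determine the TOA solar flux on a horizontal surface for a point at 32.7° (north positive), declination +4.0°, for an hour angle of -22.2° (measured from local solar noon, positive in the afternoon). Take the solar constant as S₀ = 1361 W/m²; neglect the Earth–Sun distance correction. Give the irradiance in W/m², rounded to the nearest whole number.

1109 W/m²

With φ = 32.7°, δ = 4.0°, H = -22.20°: sin φ sin δ = 0.0377, cos φ cos δ cos H = 0.7772, so cos θ_z = 0.8149.
Top-of-atmosphere irradiance = S₀ cos θ_z = 1361 × 0.8149 = 1109.08 W/m².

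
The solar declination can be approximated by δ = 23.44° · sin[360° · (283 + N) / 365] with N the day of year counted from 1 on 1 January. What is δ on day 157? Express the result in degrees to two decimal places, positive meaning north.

360 × (283 + 157) / 365 = 433.973°; sin(433.973°) = 0.9611.
δ = 23.44 × 0.9611 = 22.528° ≈ +22.53°.

+22.53°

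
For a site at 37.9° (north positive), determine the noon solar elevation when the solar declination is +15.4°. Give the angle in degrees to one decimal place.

67.5°

At local solar noon the hour angle is zero, so the elevation is 90° − |φ − δ| = 90° − |37.9° − (15.4°)| = 90° − 22.5° = 67.5°.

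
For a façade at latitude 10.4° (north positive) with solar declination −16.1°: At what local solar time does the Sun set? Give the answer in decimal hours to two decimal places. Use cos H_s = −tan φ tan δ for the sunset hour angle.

The sunset hour angle satisfies cos H_s = −tan φ tan δ = 0.0530, giving H_s = 86.96°.
Sunset is at 12 + H_s/15 = 12 + 5.797 = 17.797 h local solar time.

17.80 h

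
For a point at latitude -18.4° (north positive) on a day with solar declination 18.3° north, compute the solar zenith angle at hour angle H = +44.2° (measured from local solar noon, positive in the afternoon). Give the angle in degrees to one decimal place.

56.9°

cos θ_z = sin φ sin δ + cos φ cos δ cos H = (-0.3156)(0.3140) + (0.9489)(0.9494)(0.7169) = 0.5467.
θ_z = arccos(0.5467) = 56.86°.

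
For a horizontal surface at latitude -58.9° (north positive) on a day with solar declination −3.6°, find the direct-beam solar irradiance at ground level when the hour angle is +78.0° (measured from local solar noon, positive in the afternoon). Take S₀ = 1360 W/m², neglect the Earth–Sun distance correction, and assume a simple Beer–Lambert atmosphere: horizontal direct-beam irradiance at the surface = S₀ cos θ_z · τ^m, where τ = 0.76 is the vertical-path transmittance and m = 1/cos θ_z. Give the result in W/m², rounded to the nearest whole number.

40 W/m²

cos θ_z = sin(-58.9°) sin(-3.6°) + cos(-58.9°) cos(-3.6°) cos(78.00°) = 0.0538 + 0.1072 = 0.1610.
Air mass m = 1/cos θ_z = 1/0.1610 = 6.211; τ^m = 0.76^6.211 = 0.1819.
Surface direct beam = 1360 × 0.1610 × 0.1819 = 39.83 W/m².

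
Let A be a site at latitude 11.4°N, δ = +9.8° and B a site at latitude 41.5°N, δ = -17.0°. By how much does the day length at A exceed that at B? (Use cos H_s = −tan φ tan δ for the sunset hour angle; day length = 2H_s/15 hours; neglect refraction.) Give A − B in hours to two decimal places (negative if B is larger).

+2.36 h

A: H_s = arccos(−tan 11.4° · tan 9.8°) = 92.00°, so 2H_s/15 = 12.2667 h.
B: H_s = arccos(−tan 41.5° · tan -17.0°) = 74.31°, so 2H_s/15 = 9.9080 h.
A − B = 12.2667 − 9.9080 = 2.3587 h.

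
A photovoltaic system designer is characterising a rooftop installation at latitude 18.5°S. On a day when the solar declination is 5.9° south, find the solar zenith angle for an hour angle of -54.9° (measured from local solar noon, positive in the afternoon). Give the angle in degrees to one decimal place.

54.9°

cos θ_z = sin φ sin δ + cos φ cos δ cos H = (-0.3173)(-0.1028) + (0.9483)(0.9947)(0.5750) = 0.5750.
θ_z = arccos(0.5750) = 54.90°.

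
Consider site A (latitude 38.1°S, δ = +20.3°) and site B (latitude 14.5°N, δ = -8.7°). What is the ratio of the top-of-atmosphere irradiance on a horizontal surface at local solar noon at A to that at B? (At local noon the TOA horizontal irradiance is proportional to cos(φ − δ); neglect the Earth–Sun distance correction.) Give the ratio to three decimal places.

0.570

A: cos θ_z = cos(-38.1° − (20.3°)) = 0.5240.
B: cos θ_z = cos(14.5° − (-8.7°)) = 0.9191.
Ratio A/B = 0.5240 / 0.9191 = 0.5701.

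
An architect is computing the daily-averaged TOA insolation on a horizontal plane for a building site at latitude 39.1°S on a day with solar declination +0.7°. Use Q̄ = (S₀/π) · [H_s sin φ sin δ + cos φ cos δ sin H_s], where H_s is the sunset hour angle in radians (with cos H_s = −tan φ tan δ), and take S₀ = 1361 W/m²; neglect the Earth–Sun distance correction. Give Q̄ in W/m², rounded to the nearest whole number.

331 W/m²

The sunset hour angle satisfies cos H_s = −tan φ tan δ = 0.0099, giving H_s = 89.43°. In radians, H_s = 1.5608.
H_s sin φ sin δ = 1.5608 × -0.6307 × 0.0122 = -0.0120.
cos φ cos δ sin H_s = 0.7760 × 0.9999 × 1.0000 = 0.7759.
Q̄ = (1361/π) × (-0.0120 + 0.7759) = 433.22 × 0.7639 = 330.94 W/m².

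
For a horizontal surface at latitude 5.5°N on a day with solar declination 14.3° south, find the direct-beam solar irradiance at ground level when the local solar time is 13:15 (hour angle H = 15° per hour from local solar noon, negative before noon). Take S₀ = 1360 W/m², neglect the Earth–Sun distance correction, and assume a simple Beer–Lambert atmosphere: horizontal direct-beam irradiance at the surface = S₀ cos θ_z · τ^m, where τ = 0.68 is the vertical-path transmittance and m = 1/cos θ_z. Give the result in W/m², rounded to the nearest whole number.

784 W/m²

Hour angle H = 15° × (13.25 − 12) = 18.75°.
cos θ_z = sin φ sin δ + cos φ cos δ cos H = (0.0958)(-0.2470) + (0.9954)(0.9690)(0.9469) = 0.8897.
Air mass m = 1/cos θ_z = 1/0.8897 = 1.124; τ^m = 0.68^1.124 = 0.6482.
Surface direct beam = 1360 × 0.8897 × 0.6482 = 784.32 W/m².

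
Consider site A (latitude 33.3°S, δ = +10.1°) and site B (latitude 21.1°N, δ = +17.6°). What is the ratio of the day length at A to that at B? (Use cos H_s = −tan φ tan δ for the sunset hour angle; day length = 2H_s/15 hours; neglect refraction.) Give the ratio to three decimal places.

0.858

A: H_s = arccos(−tan -33.3° · tan 10.1°) = 83.28°, so 2H_s/15 = 11.1040 h.
B: H_s = arccos(−tan 21.1° · tan 17.6°) = 97.03°, so 2H_s/15 = 12.9373 h.
Ratio A/B = 11.1040 / 12.9373 = 0.8583.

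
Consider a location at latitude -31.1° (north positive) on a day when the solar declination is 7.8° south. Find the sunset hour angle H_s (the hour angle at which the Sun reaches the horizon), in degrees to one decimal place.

94.7°

cos H_s = −tan(-31.1°) · tan(-7.8°) = -0.0826, so H_s = arccos(-0.0826) = 94.74°.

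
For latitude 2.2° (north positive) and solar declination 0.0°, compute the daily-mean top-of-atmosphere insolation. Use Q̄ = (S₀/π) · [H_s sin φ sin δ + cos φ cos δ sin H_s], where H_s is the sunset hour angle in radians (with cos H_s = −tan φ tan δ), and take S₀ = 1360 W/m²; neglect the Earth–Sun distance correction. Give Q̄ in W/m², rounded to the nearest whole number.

cos H_s = −tan(2.2°) · tan(0.0°) = 0.0000, so H_s = arccos(0.0000) = 90.00°. In radians, H_s = 1.5708.
H_s sin φ sin δ = 1.5708 × 0.0384 × 0.0000 = 0.0000.
cos φ cos δ sin H_s = 0.9993 × 1.0000 × 1.0000 = 0.9993.
Q̄ = (1360/π) × (0.0000 + 0.9993) = 432.90 × 0.9993 = 432.60 W/m².

433 W/m²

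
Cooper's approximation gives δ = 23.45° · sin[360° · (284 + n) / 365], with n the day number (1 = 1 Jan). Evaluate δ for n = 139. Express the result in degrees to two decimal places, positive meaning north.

+19.71°

360 × (284 + 139) / 365 = 417.205°; sin(417.205°) = 0.8406.
δ = 23.45 × 0.8406 = 19.712° ≈ +19.71°.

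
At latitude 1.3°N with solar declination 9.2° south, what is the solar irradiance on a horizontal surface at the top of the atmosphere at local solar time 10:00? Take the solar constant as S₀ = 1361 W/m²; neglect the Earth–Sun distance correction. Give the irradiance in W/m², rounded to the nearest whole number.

1158 W/m²

Hour angle H = 15° × (10 − 12) = -30.00°.
With φ = 1.3°, δ = -9.2°, H = -30.00°: sin φ sin δ = -0.0036, cos φ cos δ cos H = 0.8547, so cos θ_z = 0.8511.
Top-of-atmosphere irradiance = S₀ cos θ_z = 1361 × 0.8511 = 1158.35 W/m².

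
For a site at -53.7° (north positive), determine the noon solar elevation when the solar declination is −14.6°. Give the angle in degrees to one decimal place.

At local solar noon the hour angle is zero, so the elevation is 90° − |φ − δ| = 90° − |-53.7° − (-14.6°)| = 90° − 39.1° = 50.9°.

50.9°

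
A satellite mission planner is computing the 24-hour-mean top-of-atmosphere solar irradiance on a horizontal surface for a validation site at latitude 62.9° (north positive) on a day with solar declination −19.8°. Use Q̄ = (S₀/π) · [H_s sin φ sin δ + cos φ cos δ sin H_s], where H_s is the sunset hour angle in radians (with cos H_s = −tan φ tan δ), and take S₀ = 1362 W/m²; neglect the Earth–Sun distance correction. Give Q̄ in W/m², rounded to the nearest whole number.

29 W/m²

The sunset hour angle satisfies cos H_s = −tan φ tan δ = 0.7035, giving H_s = 45.29°. In radians, H_s = 0.7905.
H_s sin φ sin δ = 0.7905 × 0.8902 × -0.3387 = -0.2383.
cos φ cos δ sin H_s = 0.4555 × 0.9409 × 0.7107 = 0.3046.
Q̄ = (1362/π) × (-0.2383 + 0.3046) = 433.54 × 0.0663 = 28.74 W/m².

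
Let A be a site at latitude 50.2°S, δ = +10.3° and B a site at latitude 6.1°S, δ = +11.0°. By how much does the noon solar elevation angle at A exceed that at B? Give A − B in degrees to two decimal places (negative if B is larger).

A: 90° − |-50.2 − (10.3)| = 29.50°.
B: 90° − |-6.1 − (11.0)| = 72.90°.
A − B = 29.50 − 72.90 = -43.40°.

-43.40°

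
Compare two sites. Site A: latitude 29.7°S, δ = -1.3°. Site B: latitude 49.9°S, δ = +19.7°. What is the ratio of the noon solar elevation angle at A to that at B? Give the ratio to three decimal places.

A: 90° − |-29.7 − (-1.3)| = 61.60°.
B: 90° − |-49.9 − (19.7)| = 20.40°.
Ratio A/B = 61.6000 / 20.4000 = 3.0196.

3.020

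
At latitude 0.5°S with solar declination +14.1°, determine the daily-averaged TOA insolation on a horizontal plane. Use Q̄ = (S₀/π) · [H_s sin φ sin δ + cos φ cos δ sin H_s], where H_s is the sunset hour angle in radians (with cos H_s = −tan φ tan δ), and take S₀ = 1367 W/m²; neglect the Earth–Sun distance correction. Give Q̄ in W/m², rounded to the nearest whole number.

421 W/m²

−tan φ tan δ = −(-0.0087)(0.2512) = 0.0022; H_s = arccos(0.0022) = 89.87°. In radians, H_s = 1.5685.
H_s sin φ sin δ = 1.5685 × -0.0087 × 0.2436 = -0.0033.
cos φ cos δ sin H_s = 1.0000 × 0.9699 × 1.0000 = 0.9699.
Q̄ = (1367/π) × (-0.0033 + 0.9699) = 435.13 × 0.9666 = 420.60 W/m².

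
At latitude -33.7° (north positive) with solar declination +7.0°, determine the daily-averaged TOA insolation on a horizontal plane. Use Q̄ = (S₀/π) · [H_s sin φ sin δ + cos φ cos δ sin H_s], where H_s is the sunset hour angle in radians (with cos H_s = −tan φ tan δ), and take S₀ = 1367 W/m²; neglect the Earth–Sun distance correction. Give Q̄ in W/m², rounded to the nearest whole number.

The sunset hour angle satisfies cos H_s = −tan φ tan δ = 0.0819, giving H_s = 85.30°. In radians, H_s = 1.4888.
H_s sin φ sin δ = 1.4888 × -0.5548 × 0.1219 = -0.1007.
cos φ cos δ sin H_s = 0.8320 × 0.9925 × 0.9966 = 0.8230.
Q̄ = (1367/π) × (-0.1007 + 0.8230) = 435.13 × 0.7223 = 314.29 W/m².

314 W/m²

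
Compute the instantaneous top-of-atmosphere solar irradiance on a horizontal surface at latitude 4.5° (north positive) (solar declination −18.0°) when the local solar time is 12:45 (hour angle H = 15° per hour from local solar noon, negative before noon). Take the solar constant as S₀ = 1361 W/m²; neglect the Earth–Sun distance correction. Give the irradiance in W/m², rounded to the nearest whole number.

1233 W/m²

Hour angle H = 15° × (12.75 − 12) = 11.25°.
cos θ_z = sin φ sin δ + cos φ cos δ cos H = (0.0785)(-0.3090) + (0.9969)(0.9511)(0.9808) = 0.9057.
Top-of-atmosphere irradiance = S₀ cos θ_z = 1361 × 0.9057 = 1232.66 W/m².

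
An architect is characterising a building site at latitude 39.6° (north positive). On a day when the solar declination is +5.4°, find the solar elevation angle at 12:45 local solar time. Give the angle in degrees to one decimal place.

54.3°

Hour angle H = 15° × (12.75 − 12) = 11.25°.
With φ = 39.6°, δ = 5.4°, H = 11.25°: sin φ sin δ = 0.0600, cos φ cos δ cos H = 0.7524, so cos θ_z = 0.8124.
θ_z = arccos(0.8124) = 35.67°, so the elevation is 90° − 35.67° = 54.33°.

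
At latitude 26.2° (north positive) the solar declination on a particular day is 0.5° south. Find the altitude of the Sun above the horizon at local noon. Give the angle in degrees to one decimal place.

At local solar noon the hour angle is zero, so the elevation is 90° − |φ − δ| = 90° − |26.2° − (-0.5°)| = 90° − 26.7° = 63.3°.

63.3°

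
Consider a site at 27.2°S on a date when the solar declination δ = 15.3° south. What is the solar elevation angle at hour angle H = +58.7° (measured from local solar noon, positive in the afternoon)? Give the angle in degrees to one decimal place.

34.5°

cos θ_z = sin(-27.2°) sin(-15.3°) + cos(-27.2°) cos(-15.3°) cos(58.70°) = 0.1206 + 0.4457 = 0.5663.
θ_z = arccos(0.5663) = 55.51°, so the elevation is 90° − 55.51° = 34.49°.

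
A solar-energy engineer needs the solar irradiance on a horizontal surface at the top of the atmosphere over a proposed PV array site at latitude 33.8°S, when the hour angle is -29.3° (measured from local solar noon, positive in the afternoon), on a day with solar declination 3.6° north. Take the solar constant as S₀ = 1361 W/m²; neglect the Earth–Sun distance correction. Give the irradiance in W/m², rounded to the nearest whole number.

With φ = -33.8°, δ = 3.6°, H = -29.30°: sin φ sin δ = -0.0349, cos φ cos δ cos H = 0.7232, so cos θ_z = 0.6883.
Top-of-atmosphere irradiance = S₀ cos θ_z = 1361 × 0.6883 = 936.78 W/m².

937 W/m²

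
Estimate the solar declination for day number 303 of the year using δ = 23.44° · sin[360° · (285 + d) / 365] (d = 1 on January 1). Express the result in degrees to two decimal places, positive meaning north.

-15.05°

360 × (285 + 303) / 365 = 579.945°; sin(579.945°) = -0.6421.
δ = 23.44 × -0.6421 = -15.051° ≈ -15.05°.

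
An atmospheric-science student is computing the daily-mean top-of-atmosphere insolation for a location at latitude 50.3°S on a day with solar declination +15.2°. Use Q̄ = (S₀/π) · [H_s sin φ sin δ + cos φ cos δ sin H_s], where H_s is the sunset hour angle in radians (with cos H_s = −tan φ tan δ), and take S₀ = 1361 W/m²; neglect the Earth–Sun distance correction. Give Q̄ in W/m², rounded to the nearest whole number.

cos H_s = −tan(-50.3°) · tan(15.2°) = 0.3273, so H_s = arccos(0.3273) = 70.90°. In radians, H_s = 1.2374.
H_s sin φ sin δ = 1.2374 × -0.7694 × 0.2622 = -0.2496.
cos φ cos δ sin H_s = 0.6388 × 0.9650 × 0.9449 = 0.5825.
Q̄ = (1361/π) × (-0.2496 + 0.5825) = 433.22 × 0.3329 = 144.22 W/m².

144 W/m²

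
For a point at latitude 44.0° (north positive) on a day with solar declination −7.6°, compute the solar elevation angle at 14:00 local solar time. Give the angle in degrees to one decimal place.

Hour angle H = 15° × (14 − 12) = 30.00°.
cos θ_z = sin φ sin δ + cos φ cos δ cos H = (0.6947)(-0.1323) + (0.7193)(0.9912)(0.8660) = 0.5255.
θ_z = arccos(0.5255) = 58.30°, so the elevation is 90° − 58.30° = 31.70°.

31.7°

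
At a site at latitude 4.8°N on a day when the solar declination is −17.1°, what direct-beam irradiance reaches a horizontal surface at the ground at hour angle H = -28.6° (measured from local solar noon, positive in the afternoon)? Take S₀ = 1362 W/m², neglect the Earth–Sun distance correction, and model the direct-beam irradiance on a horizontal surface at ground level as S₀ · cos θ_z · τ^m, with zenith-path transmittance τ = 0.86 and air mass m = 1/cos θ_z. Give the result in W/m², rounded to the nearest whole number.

918 W/m²

cos θ_z = sin(4.8°) sin(-17.1°) + cos(4.8°) cos(-17.1°) cos(-28.60°) = -0.0246 + 0.8362 = 0.8116.
Air mass m = 1/cos θ_z = 1/0.8116 = 1.232; τ^m = 0.86^1.232 = 0.8304.
Surface direct beam = 1362 × 0.8116 × 0.8304 = 917.92 W/m².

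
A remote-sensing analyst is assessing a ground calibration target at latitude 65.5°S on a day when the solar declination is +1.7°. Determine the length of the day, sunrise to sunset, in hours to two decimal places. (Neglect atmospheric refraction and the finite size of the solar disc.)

11.50 hours

The sunset hour angle satisfies cos H_s = −tan φ tan δ = 0.0651, giving H_s = 86.27°.
Day length = 2 H_s / 15° h⁻¹ = 172.54° / 15 = 11.503 h.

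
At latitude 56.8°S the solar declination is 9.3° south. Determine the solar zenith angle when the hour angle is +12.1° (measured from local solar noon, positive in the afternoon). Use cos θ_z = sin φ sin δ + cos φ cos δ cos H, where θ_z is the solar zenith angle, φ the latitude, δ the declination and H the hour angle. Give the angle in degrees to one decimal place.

cos θ_z = sin(-56.8°) sin(-9.3°) + cos(-56.8°) cos(-9.3°) cos(12.10°) = 0.1352 + 0.5284 = 0.6636.
θ_z = arccos(0.6636) = 48.42°.

48.4°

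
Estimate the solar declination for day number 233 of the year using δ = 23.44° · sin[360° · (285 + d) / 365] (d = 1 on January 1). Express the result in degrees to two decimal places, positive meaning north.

360 × (285 + 233) / 365 = 510.904°; sin(510.904°) = 0.4863.
δ = 23.44 × 0.4863 = 11.399° ≈ +11.40°.

+11.40°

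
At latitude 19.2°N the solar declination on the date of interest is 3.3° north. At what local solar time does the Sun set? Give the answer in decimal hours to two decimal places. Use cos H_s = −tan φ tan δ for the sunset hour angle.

−tan φ tan δ = −(0.3482)(0.0577) = -0.0201; H_s = arccos(-0.0201) = 91.15°.
Sunset is at 12 + H_s/15 = 12 + 6.077 = 18.077 h local solar time.

18.08 h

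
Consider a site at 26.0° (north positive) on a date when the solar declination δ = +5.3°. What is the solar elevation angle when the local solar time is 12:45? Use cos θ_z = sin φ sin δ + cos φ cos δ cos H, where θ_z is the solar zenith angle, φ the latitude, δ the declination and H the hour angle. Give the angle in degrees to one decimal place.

66.7°

Hour angle H = 15° × (12.75 − 12) = 11.25°.
With φ = 26.0°, δ = 5.3°, H = 11.25°: sin φ sin δ = 0.0405, cos φ cos δ cos H = 0.8778, so cos θ_z = 0.9183.
θ_z = arccos(0.9183) = 23.32°, so the elevation is 90° − 23.32° = 66.68°.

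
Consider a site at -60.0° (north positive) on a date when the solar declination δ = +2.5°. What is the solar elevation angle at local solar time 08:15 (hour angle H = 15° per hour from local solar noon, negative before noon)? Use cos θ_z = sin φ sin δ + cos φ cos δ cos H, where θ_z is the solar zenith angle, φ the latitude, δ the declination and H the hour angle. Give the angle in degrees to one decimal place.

Hour angle H = 15° × (8.25 − 12) = -56.25°.
cos θ_z = sin φ sin δ + cos φ cos δ cos H = (-0.8660)(0.0436) + (0.5000)(0.9990)(0.5556) = 0.2398.
θ_z = arccos(0.2398) = 76.13°, so the elevation is 90° − 76.13° = 13.87°.

13.9°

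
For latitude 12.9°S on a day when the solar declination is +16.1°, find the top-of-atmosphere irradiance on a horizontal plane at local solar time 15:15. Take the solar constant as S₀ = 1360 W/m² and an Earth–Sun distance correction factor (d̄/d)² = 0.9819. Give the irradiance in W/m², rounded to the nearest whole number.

Hour angle H = 15° × (15.25 − 12) = 48.75°.
cos θ_z = sin φ sin δ + cos φ cos δ cos H = (-0.2233)(0.2773) + (0.9748)(0.9608)(0.6593) = 0.5556.
Top-of-atmosphere irradiance = S₀ (d̄/d)² cos θ_z = 1360 × 0.9819 × 0.5556 = 741.94 W/m².

742 W/m²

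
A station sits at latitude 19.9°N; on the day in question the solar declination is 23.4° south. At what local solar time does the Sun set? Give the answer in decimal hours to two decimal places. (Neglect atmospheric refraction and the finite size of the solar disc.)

17.40 h

The sunset hour angle satisfies cos H_s = −tan φ tan δ = 0.1566, giving H_s = 80.99°.
Sunset is at 12 + H_s/15 = 12 + 5.399 = 17.399 h local solar time.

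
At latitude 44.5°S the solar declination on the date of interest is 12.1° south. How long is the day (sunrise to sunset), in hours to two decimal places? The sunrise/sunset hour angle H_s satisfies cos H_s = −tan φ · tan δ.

The sunset hour angle satisfies cos H_s = −tan φ tan δ = -0.2107, giving H_s = 102.16°.
Day length = 2 H_s / 15° h⁻¹ = 204.32° / 15 = 13.621 h.

13.62 hours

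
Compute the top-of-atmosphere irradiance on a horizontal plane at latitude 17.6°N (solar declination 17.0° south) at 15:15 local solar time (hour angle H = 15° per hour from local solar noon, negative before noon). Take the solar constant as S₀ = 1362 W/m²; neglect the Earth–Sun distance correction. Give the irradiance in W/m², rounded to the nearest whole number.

Hour angle H = 15° × (15.25 − 12) = 48.75°.
cos θ_z = sin φ sin δ + cos φ cos δ cos H = (0.3024)(-0.2924) + (0.9532)(0.9563)(0.6593) = 0.5126.
Top-of-atmosphere irradiance = S₀ cos θ_z = 1362 × 0.5126 = 698.16 W/m².

698 W/m²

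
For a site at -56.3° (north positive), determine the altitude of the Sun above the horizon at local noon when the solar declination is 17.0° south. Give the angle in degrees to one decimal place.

At local solar noon the hour angle is zero, so the elevation is 90° − |φ − δ| = 90° − |-56.3° − (-17.0°)| = 90° − 39.3° = 50.7°.

50.7°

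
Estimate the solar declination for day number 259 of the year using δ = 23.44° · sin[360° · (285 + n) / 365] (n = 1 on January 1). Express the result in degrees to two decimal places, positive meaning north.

360 × (285 + 259) / 365 = 536.548°; sin(536.548°) = 0.0602.
δ = 23.44 × 0.0602 = 1.411° ≈ +1.41°.

+1.41°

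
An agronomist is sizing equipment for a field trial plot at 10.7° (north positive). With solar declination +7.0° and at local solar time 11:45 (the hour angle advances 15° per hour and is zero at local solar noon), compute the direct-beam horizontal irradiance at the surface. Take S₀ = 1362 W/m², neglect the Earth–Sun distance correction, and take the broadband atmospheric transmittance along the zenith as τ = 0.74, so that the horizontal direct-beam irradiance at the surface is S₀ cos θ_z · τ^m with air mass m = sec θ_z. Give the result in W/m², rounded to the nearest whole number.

Hour angle H = 15° × (11.75 − 12) = -3.75°.
cos θ_z = sin(10.7°) sin(7.0°) + cos(10.7°) cos(7.0°) cos(-3.75°) = 0.0226 + 0.9732 = 0.9958.
Air mass m = 1/cos θ_z = 1/0.9958 = 1.004; τ^m = 0.74^1.004 = 0.7391.
Surface direct beam = 1362 × 0.9958 × 0.7391 = 1002.43 W/m².

1002 W/m²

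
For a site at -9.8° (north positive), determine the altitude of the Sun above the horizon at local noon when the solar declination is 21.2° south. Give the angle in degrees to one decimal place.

78.6°

At local solar noon the hour angle is zero, so the elevation is 90° − |φ − δ| = 90° − |-9.8° − (-21.2°)| = 90° − 11.4° = 78.6°.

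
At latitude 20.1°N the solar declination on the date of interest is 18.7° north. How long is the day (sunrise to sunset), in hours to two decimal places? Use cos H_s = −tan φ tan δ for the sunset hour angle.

12.95 hours

cos H_s = −tan(20.1°) · tan(18.7°) = -0.1239, so H_s = arccos(-0.1239) = 97.12°.
Day length = 2 H_s / 15° h⁻¹ = 194.24° / 15 = 12.949 h.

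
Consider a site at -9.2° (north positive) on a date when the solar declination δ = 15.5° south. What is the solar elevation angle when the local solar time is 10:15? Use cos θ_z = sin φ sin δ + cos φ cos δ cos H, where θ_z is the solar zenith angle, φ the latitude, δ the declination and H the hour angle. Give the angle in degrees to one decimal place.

Hour angle H = 15° × (10.25 − 12) = -26.25°.
cos θ_z = sin(-9.2°) sin(-15.5°) + cos(-9.2°) cos(-15.5°) cos(-26.25°) = 0.0427 + 0.8531 = 0.8958.
θ_z = arccos(0.8958) = 26.39°, so the elevation is 90° − 26.39° = 63.61°.

63.6°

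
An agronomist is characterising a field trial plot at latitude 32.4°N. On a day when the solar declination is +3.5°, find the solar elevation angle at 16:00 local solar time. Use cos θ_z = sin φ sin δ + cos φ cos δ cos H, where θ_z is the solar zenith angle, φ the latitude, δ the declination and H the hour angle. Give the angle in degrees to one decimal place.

Hour angle H = 15° × (16 − 12) = 60.00°.
cos θ_z = sin φ sin δ + cos φ cos δ cos H = (0.5358)(0.0610) + (0.8443)(0.9981)(0.5000) = 0.4540.
θ_z = arccos(0.4540) = 63.00°, so the elevation is 90° − 63.00° = 27.00°.

27.0°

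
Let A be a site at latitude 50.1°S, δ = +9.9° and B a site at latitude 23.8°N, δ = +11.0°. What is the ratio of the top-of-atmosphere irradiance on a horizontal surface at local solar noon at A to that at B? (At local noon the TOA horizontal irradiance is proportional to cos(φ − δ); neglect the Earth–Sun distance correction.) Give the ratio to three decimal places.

0.513

A: cos θ_z = cos(-50.1° − (9.9°)) = 0.5000.
B: cos θ_z = cos(23.8° − (11.0°)) = 0.9751.
Ratio A/B = 0.5000 / 0.9751 = 0.5128.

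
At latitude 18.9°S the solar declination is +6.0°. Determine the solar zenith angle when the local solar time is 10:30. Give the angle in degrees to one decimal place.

33.3°

Hour angle H = 15° × (10.5 − 12) = -22.50°.
With φ = -18.9°, δ = 6.0°, H = -22.50°: sin φ sin δ = -0.0339, cos φ cos δ cos H = 0.8693, so cos θ_z = 0.8354.
θ_z = arccos(0.8354) = 33.34°.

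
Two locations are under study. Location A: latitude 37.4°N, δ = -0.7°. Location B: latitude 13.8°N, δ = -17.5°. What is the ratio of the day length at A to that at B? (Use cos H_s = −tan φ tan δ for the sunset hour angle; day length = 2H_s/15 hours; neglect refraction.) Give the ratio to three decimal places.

A: H_s = arccos(−tan 37.4° · tan -0.7°) = 89.46°, so 2H_s/15 = 11.9280 h.
B: H_s = arccos(−tan 13.8° · tan -17.5°) = 85.56°, so 2H_s/15 = 11.4080 h.
Ratio A/B = 11.9280 / 11.4080 = 1.0456.

1.046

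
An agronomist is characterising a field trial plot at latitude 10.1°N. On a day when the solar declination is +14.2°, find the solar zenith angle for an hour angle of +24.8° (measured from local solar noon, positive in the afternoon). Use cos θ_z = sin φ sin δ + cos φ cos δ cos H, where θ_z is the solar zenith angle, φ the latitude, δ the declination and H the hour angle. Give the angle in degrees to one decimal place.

cos θ_z = sin φ sin δ + cos φ cos δ cos H = (0.1754)(0.2453) + (0.9845)(0.9694)(0.9078) = 0.9094.
θ_z = arccos(0.9094) = 24.58°.

24.6°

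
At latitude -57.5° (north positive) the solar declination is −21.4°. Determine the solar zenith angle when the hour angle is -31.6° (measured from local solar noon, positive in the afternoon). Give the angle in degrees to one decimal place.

42.8°

cos θ_z = sin(-57.5°) sin(-21.4°) + cos(-57.5°) cos(-21.4°) cos(-31.60°) = 0.3077 + 0.4261 = 0.7338.
θ_z = arccos(0.7338) = 42.79°.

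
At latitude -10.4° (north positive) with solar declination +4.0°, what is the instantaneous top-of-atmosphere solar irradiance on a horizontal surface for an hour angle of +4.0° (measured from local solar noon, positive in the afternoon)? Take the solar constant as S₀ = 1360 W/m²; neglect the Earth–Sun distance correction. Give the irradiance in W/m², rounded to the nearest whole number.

With φ = -10.4°, δ = 4.0°, H = 4.00°: sin φ sin δ = -0.0126, cos φ cos δ cos H = 0.9788, so cos θ_z = 0.9662.
Top-of-atmosphere irradiance = S₀ cos θ_z = 1360 × 0.9662 = 1314.03 W/m².

1314 W/m²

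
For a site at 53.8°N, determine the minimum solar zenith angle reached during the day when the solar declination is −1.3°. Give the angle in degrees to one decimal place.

At local solar noon the hour angle is zero, so the zenith angle is |φ − δ| = |53.8° − (-1.3°)| = 55.1°.

55.1°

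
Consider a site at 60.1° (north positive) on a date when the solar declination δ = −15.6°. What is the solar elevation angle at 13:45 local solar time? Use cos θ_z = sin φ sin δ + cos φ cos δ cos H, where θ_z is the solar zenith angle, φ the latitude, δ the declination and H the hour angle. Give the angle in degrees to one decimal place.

Hour angle H = 15° × (13.75 − 12) = 26.25°.
cos θ_z = sin(60.1°) sin(-15.6°) + cos(60.1°) cos(-15.6°) cos(26.25°) = -0.2331 + 0.4306 = 0.1975.
θ_z = arccos(0.1975) = 78.61°, so the elevation is 90° − 78.61° = 11.39°.

11.4°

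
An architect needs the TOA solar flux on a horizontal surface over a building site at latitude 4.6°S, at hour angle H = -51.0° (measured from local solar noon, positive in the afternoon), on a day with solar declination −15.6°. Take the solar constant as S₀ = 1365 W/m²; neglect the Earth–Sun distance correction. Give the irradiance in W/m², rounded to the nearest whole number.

cos θ_z = sin φ sin δ + cos φ cos δ cos H = (-0.0802)(-0.2689) + (0.9968)(0.9632)(0.6293) = 0.6258.
Top-of-atmosphere irradiance = S₀ cos θ_z = 1365 × 0.6258 = 854.22 W/m².

854 W/m²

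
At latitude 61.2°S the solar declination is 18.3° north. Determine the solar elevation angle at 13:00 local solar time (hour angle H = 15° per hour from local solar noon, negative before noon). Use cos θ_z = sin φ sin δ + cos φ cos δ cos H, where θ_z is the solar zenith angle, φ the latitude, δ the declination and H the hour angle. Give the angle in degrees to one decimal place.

Hour angle H = 15° × (13 − 12) = 15.00°.
cos θ_z = sin(-61.2°) sin(18.3°) + cos(-61.2°) cos(18.3°) cos(15.00°) = -0.2752 + 0.4418 = 0.1666.
θ_z = arccos(0.1666) = 80.41°, so the elevation is 90° − 80.41° = 9.59°.

9.6°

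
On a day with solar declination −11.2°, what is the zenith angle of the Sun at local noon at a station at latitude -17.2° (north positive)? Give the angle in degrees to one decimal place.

At local solar noon the hour angle is zero, so the zenith angle is |φ − δ| = |-17.2° − (-11.2°)| = 6.0°.

6.0°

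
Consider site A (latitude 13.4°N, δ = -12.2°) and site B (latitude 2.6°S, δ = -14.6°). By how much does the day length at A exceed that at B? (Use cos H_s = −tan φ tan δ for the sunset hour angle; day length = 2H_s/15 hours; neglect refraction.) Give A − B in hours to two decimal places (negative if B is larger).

-0.48 h

A: H_s = arccos(−tan 13.4° · tan -12.2°) = 87.05°, so 2H_s/15 = 11.6067 h.
B: H_s = arccos(−tan -2.6° · tan -14.6°) = 90.68°, so 2H_s/15 = 12.0907 h.
A − B = 11.6067 − 12.0907 = -0.4840 h.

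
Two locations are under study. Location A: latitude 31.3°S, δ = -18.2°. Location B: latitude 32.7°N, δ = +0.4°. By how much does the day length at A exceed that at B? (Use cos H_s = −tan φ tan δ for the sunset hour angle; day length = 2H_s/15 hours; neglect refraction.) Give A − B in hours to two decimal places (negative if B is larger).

A: H_s = arccos(−tan -31.3° · tan -18.2°) = 101.53°, so 2H_s/15 = 13.5373 h.
B: H_s = arccos(−tan 32.7° · tan 0.4°) = 90.26°, so 2H_s/15 = 12.0347 h.
A − B = 13.5373 − 12.0347 = 1.5026 h.

+1.50 h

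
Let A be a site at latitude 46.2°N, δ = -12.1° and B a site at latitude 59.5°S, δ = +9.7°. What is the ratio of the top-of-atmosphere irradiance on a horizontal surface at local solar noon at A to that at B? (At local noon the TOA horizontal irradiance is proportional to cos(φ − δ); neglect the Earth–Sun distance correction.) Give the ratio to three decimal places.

A: cos θ_z = cos(46.2° − (-12.1°)) = 0.5255.
B: cos θ_z = cos(-59.5° − (9.7°)) = 0.3551.
Ratio A/B = 0.5255 / 0.3551 = 1.4799.

1.480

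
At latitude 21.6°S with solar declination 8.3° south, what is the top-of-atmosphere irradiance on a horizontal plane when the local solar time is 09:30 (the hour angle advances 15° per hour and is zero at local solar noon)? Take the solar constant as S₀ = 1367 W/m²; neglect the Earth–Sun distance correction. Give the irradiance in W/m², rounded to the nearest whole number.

1070 W/m²

Hour angle H = 15° × (9.5 − 12) = -37.50°.
cos θ_z = sin(-21.6°) sin(-8.3°) + cos(-21.6°) cos(-8.3°) cos(-37.50°) = 0.0531 + 0.7299 = 0.7830.
Top-of-atmosphere irradiance = S₀ cos θ_z = 1367 × 0.7830 = 1070.36 W/m².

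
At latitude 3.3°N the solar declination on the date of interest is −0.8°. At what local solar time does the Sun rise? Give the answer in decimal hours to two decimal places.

cos H_s = −tan(3.3°) · tan(-0.8°) = 0.0008, so H_s = arccos(0.0008) = 89.95°.
Sunrise is at 12 − H_s/15 = 12 − 5.997 = 6.003 h local solar time.

6.00 h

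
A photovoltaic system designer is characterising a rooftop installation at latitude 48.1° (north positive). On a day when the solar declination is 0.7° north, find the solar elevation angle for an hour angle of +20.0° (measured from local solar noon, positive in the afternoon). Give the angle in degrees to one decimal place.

cos θ_z = sin(48.1°) sin(0.7°) + cos(48.1°) cos(0.7°) cos(20.00°) = 0.0091 + 0.6275 = 0.6366.
θ_z = arccos(0.6366) = 50.46°, so the elevation is 90° − 50.46° = 39.54°.

39.5°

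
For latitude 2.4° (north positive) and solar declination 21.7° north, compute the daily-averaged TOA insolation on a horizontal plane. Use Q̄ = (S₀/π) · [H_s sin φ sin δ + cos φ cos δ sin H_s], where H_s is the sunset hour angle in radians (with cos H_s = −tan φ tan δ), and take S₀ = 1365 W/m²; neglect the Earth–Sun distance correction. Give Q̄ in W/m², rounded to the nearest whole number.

414 W/m²

−tan φ tan δ = −(0.0419)(0.3979) = -0.0167; H_s = arccos(-0.0167) = 90.96°. In radians, H_s = 1.5876.
H_s sin φ sin δ = 1.5876 × 0.0419 × 0.3697 = 0.0246.
cos φ cos δ sin H_s = 0.9991 × 0.9291 × 0.9999 = 0.9282.
Q̄ = (1365/π) × (0.0246 + 0.9282) = 434.49 × 0.9528 = 413.98 W/m².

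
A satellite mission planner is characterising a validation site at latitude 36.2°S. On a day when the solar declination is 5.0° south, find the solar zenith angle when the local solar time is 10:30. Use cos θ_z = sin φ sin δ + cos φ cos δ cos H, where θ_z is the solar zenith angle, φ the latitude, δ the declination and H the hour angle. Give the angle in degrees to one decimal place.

37.4°

Hour angle H = 15° × (10.5 − 12) = -22.50°.
cos θ_z = sin(-36.2°) sin(-5.0°) + cos(-36.2°) cos(-5.0°) cos(-22.50°) = 0.0515 + 0.7427 = 0.7942.
θ_z = arccos(0.7942) = 37.42°.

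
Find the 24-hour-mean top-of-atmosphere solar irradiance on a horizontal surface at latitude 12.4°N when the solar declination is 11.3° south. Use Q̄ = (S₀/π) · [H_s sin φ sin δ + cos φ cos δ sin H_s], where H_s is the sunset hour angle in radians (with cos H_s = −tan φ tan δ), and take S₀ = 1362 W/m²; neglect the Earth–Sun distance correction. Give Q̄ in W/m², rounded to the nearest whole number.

The sunset hour angle satisfies cos H_s = −tan φ tan δ = 0.0439, giving H_s = 87.48°. In radians, H_s = 1.5268.
H_s sin φ sin δ = 1.5268 × 0.2147 × -0.1959 = -0.0642.
cos φ cos δ sin H_s = 0.9767 × 0.9806 × 0.9990 = 0.9568.
Q̄ = (1362/π) × (-0.0642 + 0.9568) = 433.54 × 0.8926 = 386.98 W/m².

387 W/m²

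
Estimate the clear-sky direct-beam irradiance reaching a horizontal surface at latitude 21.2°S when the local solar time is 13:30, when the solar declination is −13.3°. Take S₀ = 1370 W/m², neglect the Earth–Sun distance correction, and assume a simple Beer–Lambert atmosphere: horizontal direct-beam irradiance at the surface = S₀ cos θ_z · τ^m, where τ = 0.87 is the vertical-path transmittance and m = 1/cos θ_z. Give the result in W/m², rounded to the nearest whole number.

Hour angle H = 15° × (13.5 − 12) = 22.50°.
cos θ_z = sin φ sin δ + cos φ cos δ cos H = (-0.3616)(-0.2300) + (0.9323)(0.9732)(0.9239) = 0.9214.
Air mass m = 1/cos θ_z = 1/0.9214 = 1.085; τ^m = 0.87^1.085 = 0.8598.
Surface direct beam = 1370 × 0.9214 × 0.8598 = 1085.34 W/m².

1085 W/m²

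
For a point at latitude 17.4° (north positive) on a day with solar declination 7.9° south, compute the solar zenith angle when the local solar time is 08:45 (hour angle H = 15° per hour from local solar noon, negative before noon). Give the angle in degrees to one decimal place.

54.4°

Hour angle H = 15° × (8.75 − 12) = -48.75°.
cos θ_z = sin φ sin δ + cos φ cos δ cos H = (0.2990)(-0.1374) + (0.9542)(0.9905)(0.6593) = 0.5820.
θ_z = arccos(0.5820) = 54.41°.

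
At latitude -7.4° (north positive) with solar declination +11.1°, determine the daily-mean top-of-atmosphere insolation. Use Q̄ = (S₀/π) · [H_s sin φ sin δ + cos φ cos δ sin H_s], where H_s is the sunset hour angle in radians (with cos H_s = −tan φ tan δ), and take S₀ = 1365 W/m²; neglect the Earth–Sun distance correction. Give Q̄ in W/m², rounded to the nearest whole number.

−tan φ tan δ = −(-0.1299)(0.1962) = 0.0255; H_s = arccos(0.0255) = 88.54°. In radians, H_s = 1.5453.
H_s sin φ sin δ = 1.5453 × -0.1288 × 0.1925 = -0.0383.
cos φ cos δ sin H_s = 0.9917 × 0.9813 × 0.9997 = 0.9729.
Q̄ = (1365/π) × (-0.0383 + 0.9729) = 434.49 × 0.9346 = 406.07 W/m².

406 W/m²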